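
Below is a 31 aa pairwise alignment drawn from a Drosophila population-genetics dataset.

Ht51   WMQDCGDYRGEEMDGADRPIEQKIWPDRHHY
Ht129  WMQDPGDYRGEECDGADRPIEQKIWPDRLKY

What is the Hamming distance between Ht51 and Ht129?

The sequences differ at positions 5 (C/P), 13 (M/C), 29 (H/L), 30 (H/K).
That gives 4 mismatches out of 31 aligned sites, so the Hamming distance is 4.

4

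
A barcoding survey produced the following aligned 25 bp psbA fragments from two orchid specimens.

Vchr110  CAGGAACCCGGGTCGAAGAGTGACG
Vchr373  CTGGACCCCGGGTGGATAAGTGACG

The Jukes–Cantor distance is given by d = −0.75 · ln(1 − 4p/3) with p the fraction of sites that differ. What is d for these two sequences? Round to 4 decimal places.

0.2326

Mismatches occur at site 2 (A↔T), site 6 (A↔C), site 14 (C↔G), site 17 (A↔T), site 18 (G↔A).
p = 5/25 = 0.200000.
d = −0.75 · ln(1 − (4/3)·0.200000) = −0.75 · ln(0.733333) = −0.75 · (-0.310155) = 0.2326.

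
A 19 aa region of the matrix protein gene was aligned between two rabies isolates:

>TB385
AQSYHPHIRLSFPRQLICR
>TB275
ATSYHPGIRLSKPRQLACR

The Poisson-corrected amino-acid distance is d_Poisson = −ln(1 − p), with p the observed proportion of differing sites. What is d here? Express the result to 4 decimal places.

Mismatches occur at site 2 (Q→T), site 7 (H→G), site 12 (F→K), site 17 (I→A).
p = 4/19 = 0.210526.
d = −ln(1 − 0.210526) = −ln(0.789474) = 0.2364.

0.2364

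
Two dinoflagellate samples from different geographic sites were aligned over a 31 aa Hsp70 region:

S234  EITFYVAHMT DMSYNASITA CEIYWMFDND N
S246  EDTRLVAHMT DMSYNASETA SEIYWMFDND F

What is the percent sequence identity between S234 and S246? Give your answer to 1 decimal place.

80.6%

Mismatches occur at site 2 (I→D), site 4 (F→R), site 5 (Y→L), site 18 (I→E), site 21 (C→S), site 31 (N→F).
25 of the 31 sites match, so the percent identity is 25/31 × 100 = 80.6%.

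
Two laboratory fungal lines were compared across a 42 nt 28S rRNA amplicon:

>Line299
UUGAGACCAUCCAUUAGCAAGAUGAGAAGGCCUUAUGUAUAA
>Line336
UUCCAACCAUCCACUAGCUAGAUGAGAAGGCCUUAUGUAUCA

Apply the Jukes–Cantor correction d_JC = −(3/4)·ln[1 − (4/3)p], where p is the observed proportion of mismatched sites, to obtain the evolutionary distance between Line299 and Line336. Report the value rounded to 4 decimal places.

The sequences differ at positions 3 (G/C), 4 (A/C), 5 (G/A), 14 (U/C), 19 (A/U), 41 (A/C).
p = 6/42 = 0.142857.
d = −0.75 · ln(1 − (4/3)·0.142857) = −0.75 · ln(0.809524) = −0.75 · (-0.211309) = 0.1585.

0.1585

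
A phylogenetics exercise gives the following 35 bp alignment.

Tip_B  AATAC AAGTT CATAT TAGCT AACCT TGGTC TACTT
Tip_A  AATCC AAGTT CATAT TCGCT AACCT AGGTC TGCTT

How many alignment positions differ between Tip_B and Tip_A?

The sequences differ at positions 4 (A/C), 17 (A/C), 26 (T/A), 32 (A/G).
That gives 4 mismatches out of 35 aligned sites, so the Hamming distance is 4.

4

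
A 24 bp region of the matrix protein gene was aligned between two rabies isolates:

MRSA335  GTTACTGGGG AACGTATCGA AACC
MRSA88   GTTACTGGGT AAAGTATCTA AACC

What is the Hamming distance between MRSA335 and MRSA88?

The sequences differ at positions 10 (G/T), 13 (C/A), 19 (G/T).
That gives 3 mismatches out of 24 aligned sites, so the Hamming distance is 3.

3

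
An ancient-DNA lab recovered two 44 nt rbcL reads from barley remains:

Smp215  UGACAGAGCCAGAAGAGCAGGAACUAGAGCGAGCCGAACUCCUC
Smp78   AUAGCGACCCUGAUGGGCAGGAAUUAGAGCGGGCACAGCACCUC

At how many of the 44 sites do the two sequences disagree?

The sequences differ at positions 1 (U/A), 2 (G/U), 4 (C/G), 5 (A/C), 8 (G/C), 11 (A/U), 14 (A/U), 16 (A/G), 24 (C/U), 32 (A/G), 35 (C/A), 36 (G/C), 38 (A/G), 40 (U/A).
That gives 14 mismatches out of 44 aligned sites, so the Hamming distance is 14.

14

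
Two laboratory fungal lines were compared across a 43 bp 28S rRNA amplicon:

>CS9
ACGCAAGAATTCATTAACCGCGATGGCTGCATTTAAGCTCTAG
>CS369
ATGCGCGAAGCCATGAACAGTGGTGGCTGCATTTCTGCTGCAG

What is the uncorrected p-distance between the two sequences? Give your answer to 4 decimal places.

Differing sites — 2:C/T; 5:A/G; 6:A/C; 10:T/G; 11:T/C; 15:T/G; 19:C/A; 21:C/T; 23:A/G; 35:A/C; 36:A/T; 40:C/G; 41:T/C.
There are 13 differences over 43 sites, so p = 13/43 = 0.3023.

0.3023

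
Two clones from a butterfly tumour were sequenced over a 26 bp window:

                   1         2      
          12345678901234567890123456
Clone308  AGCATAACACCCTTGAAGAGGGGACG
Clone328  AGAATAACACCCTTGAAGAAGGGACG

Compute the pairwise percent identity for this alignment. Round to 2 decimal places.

92.31%

Mismatches occur at site 3 (C↔A), site 20 (G↔A).
24 of the 26 sites match, so the percent identity is 24/26 × 100 = 92.31%.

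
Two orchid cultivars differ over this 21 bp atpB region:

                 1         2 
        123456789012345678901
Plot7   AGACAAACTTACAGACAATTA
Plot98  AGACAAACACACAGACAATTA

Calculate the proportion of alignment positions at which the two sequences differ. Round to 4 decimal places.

The sequences differ at positions 9 (T/A), 10 (T/C).
There are 2 differences over 21 sites, so p = 2/21 = 0.0952.

0.0952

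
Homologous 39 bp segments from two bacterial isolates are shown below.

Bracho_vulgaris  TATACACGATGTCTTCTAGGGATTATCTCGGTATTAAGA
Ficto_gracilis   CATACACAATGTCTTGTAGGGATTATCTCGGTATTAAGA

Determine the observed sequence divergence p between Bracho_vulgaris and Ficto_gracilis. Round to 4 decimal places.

0.0769

Differing sites — 1:T/C; 8:G/A; 16:C/G.
There are 3 differences over 39 sites, so p = 3/39 = 0.0769.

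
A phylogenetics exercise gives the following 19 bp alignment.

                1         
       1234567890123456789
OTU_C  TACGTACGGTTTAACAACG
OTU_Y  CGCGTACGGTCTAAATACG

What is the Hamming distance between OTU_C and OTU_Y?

5

The sequences differ at positions 1 (T/C), 2 (A/G), 11 (T/C), 15 (C/A), 16 (A/T).
That gives 5 mismatches out of 19 aligned sites, so the Hamming distance is 5.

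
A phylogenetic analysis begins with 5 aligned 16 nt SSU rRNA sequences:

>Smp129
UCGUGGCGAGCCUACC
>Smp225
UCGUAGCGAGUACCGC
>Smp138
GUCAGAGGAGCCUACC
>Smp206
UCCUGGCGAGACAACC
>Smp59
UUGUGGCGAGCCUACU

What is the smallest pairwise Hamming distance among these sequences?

Pairwise Hamming distances:
  Smp129 vs Smp225: 6
  Smp129 vs Smp138: 6
  Smp129 vs Smp206: 3
  Smp129 vs Smp59: 2
  Smp225 vs Smp138: 12
  Smp225 vs Smp206: 7
  Smp225 vs Smp59: 8
  Smp138 vs Smp206: 7
  Smp138 vs Smp59: 6
  Smp206 vs Smp59: 5
The smallest is 2, between Smp129 and Smp59.

2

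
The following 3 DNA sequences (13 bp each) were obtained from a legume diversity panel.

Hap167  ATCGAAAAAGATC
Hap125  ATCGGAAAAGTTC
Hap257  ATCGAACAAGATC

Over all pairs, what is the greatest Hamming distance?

Pairwise Hamming distances:
  Hap167 vs Hap125: 2
  Hap167 vs Hap257: 1
  Hap125 vs Hap257: 3
The largest is 3, between Hap125 and Hap257.

3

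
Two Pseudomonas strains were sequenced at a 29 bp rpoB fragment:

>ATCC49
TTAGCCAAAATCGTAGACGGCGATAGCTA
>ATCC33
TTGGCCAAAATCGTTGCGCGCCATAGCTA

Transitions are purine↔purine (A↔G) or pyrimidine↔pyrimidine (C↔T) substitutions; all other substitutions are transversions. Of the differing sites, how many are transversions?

Differing sites — 3:A/G (Ti); 15:A/T (Tv); 17:A/C (Tv); 18:C/G (Tv); 19:G/C (Tv); 22:G/C (Tv).
Of the 6 differences, 1 transition and 5 transversions, so the answer is 5.

5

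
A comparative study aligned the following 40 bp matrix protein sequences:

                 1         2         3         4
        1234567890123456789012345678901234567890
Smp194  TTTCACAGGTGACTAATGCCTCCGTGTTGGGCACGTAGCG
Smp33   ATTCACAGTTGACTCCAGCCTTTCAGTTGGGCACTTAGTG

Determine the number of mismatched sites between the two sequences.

11

Mismatches occur at site 1 (T↔A), site 9 (G↔T), site 15 (A↔C), site 16 (A↔C), site 17 (T↔A), site 22 (C↔T), site 23 (C↔T), site 24 (G↔C), site 25 (T↔A), site 35 (G↔T), site 39 (C↔T).
That gives 11 mismatches out of 40 aligned sites, so the Hamming distance is 11.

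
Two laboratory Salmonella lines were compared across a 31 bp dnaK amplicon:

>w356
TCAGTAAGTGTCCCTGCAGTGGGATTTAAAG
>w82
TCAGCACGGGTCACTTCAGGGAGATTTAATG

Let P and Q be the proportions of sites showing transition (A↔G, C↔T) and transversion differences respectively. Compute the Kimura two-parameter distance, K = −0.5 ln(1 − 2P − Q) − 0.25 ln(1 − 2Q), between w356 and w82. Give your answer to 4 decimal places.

0.3171

Differing sites — 5:T/C (Ti); 7:A/C (Tv); 9:T/G (Tv); 13:C/A (Tv); 16:G/T (Tv); 20:T/G (Tv); 22:G/A (Ti); 30:A/T (Tv).
Of the 8 differences, 2 transitions and 6 transversions over 31 sites: P = 2/31 = 0.064516, Q = 6/31 = 0.193548.
d = −0.5·ln(0.677420) − 0.25·ln(0.612904) = −0.5·(-0.389464) − 0.25·(-0.489547) = 0.3171.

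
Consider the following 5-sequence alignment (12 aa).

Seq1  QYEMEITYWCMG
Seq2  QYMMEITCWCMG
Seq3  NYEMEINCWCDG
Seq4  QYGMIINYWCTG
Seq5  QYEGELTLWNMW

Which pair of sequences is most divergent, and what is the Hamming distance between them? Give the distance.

9

Pairwise Hamming distances:
  Seq1 vs Seq2: 2
  Seq1 vs Seq3: 4
  Seq1 vs Seq4: 4
  Seq1 vs Seq5: 5
  Seq2 vs Seq3: 4
  Seq2 vs Seq4: 5
  Seq2 vs Seq5: 6
  Seq3 vs Seq4: 5
  Seq3 vs Seq5: 8
  Seq4 vs Seq5: 9
The largest is 9, between Seq4 and Seq5.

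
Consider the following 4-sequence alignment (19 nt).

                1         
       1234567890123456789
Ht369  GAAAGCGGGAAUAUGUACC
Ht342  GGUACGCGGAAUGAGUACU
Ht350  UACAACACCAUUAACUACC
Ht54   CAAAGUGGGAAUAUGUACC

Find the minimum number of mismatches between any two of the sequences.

2

Pairwise Hamming distances:
  Ht369 vs Ht342: 8
  Ht369 vs Ht350: 9
  Ht369 vs Ht54: 2
  Ht342 vs Ht350: 12
  Ht342 vs Ht54: 9
  Ht350 vs Ht54: 10
The smallest is 2, between Ht369 and Ht54.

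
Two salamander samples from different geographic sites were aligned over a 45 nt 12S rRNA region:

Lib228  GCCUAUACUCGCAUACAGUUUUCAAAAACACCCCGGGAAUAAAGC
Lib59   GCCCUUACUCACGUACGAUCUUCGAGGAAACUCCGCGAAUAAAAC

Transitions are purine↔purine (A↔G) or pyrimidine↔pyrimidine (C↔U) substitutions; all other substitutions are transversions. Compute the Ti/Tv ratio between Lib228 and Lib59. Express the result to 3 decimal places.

The sequences differ at positions 4 (U/C, transition), 5 (A/U, transversion), 11 (G/A, transition), 13 (A/G, transition), 17 (A/G, transition), 18 (G/A, transition), 20 (U/C, transition), 24 (A/G, transition), 26 (A/G, transition), 27 (A/G, transition), 29 (C/A, transversion), 32 (C/U, transition), 36 (G/C, transversion), 44 (G/A, transition).
Of the 14 differences, 11 transitions and 3 transversions, so Ti/Tv = 11/3 = 3.667.

3.667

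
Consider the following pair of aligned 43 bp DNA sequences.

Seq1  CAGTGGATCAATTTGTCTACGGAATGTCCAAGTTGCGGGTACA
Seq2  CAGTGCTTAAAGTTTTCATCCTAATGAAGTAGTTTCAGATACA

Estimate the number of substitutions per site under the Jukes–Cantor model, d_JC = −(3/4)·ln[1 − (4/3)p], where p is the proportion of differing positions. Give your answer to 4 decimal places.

The sequences differ at positions 6 (G/C), 7 (A/T), 9 (C/A), 12 (T/G), 15 (G/T), 18 (T/A), 19 (A/T), 21 (G/C), 22 (G/T), 27 (T/A), 28 (C/A), 29 (C/G), 30 (A/T), 35 (G/T), 37 (G/A), 39 (G/A).
p = 16/43 = 0.372093.
d = −0.75 · ln(1 − (4/3)·0.372093) = −0.75 · ln(0.503876) = −0.75 · (-0.685425) = 0.5141.

0.5141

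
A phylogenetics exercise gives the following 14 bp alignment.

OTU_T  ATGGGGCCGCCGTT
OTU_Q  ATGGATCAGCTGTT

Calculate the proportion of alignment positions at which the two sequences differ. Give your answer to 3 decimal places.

The sequences differ at positions 5 (G/A), 6 (G/T), 8 (C/A), 11 (C/T).
There are 4 differences over 14 sites, so p = 4/14 = 0.286.

0.286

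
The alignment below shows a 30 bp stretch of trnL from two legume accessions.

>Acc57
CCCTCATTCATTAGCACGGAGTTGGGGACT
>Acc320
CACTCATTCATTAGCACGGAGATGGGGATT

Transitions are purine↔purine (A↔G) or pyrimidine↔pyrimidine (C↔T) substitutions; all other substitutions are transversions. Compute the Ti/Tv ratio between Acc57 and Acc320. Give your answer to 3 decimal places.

0.500

Mismatches occur at site 2 (C→A, transversion), site 22 (T→A, transversion), site 29 (C→T, transition).
Of the 3 differences, 1 transition and 2 transversions, so Ti/Tv = 1/2 = 0.500.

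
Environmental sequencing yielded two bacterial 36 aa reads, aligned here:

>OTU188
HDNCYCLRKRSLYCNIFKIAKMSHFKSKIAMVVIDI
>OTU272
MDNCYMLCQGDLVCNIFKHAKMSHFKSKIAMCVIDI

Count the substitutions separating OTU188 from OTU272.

9

The sequences differ at positions 1 (H/M), 6 (C/M), 8 (R/C), 9 (K/Q), 10 (R/G), 11 (S/D), 13 (Y/V), 19 (I/H), 32 (V/C).
That gives 9 mismatches out of 36 aligned sites, so the Hamming distance is 9.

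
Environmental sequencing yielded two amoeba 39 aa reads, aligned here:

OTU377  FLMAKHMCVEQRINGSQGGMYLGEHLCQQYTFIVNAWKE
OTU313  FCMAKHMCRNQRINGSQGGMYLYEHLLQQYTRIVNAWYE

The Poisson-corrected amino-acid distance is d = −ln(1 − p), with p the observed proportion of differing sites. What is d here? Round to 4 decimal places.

0.1978

The sequences differ at positions 2 (L/C), 9 (V/R), 10 (E/N), 23 (G/Y), 27 (C/L), 32 (F/R), 38 (K/Y).
p = 7/39 = 0.179487.
d = −ln(1 − 0.179487) = −ln(0.820513) = 0.1978.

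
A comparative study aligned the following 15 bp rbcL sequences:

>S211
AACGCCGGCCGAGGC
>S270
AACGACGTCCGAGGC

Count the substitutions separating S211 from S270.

Differing sites — 5:C/A; 8:G/T.
That gives 2 mismatches out of 15 aligned sites, so the Hamming distance is 2.

2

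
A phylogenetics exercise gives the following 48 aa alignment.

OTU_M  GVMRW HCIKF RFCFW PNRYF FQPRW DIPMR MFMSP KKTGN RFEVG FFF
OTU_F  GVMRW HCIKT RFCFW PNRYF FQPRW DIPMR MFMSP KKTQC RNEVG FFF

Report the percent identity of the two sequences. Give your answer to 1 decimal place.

91.7%

The sequences differ at positions 10 (F/T), 39 (G/Q), 40 (N/C), 42 (F/N).
44 of the 48 sites match, so the percent identity is 44/48 × 100 = 91.7%.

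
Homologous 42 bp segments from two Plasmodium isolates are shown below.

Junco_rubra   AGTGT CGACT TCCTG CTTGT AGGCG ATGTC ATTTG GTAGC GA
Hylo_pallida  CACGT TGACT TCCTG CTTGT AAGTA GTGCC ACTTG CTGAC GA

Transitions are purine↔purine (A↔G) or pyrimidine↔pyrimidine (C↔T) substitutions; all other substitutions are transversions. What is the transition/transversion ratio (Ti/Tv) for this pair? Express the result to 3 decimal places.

5.500

Differing sites — 1:A/C (Tv); 2:G/A (Ti); 3:T/C (Ti); 6:C/T (Ti); 22:G/A (Ti); 24:C/T (Ti); 25:G/A (Ti); 26:A/G (Ti); 29:T/C (Ti); 32:T/C (Ti); 36:G/C (Tv); 38:A/G (Ti); 39:G/A (Ti).
Of the 13 differences, 11 transitions and 2 transversions, so Ti/Tv = 11/2 = 5.500.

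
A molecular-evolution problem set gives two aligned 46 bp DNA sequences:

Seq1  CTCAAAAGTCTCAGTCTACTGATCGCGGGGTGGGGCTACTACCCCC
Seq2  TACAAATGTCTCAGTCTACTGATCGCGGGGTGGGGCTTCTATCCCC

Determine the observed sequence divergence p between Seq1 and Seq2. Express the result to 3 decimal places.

0.109

The sequences differ at positions 1 (C/T), 2 (T/A), 7 (A/T), 38 (A/T), 42 (C/T).
There are 5 differences over 46 sites, so p = 5/46 = 0.109.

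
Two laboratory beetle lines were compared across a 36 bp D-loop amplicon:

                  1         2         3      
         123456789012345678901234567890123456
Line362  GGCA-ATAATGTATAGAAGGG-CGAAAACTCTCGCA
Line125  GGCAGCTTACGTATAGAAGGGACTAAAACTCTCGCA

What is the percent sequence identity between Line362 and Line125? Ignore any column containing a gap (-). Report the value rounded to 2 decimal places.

88.24%

Excluding the 2 gap columns leaves 34 comparable sites.
The sequences differ at positions 6 (A/C), 8 (A/T), 10 (T/C), 24 (G/T).
30 of the 34 comparable sites match, so the percent identity is 30/34 × 100 = 88.24%.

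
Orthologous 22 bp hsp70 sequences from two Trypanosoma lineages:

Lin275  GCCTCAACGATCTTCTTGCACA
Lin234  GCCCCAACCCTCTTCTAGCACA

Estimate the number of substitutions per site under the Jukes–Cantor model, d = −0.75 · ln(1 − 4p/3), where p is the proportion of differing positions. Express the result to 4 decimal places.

Differing sites — 4:T/C; 9:G/C; 10:A/C; 17:T/A.
p = 4/22 = 0.181818.
d = −0.75 · ln(1 − (4/3)·0.181818) = −0.75 · ln(0.757576) = −0.75 · (-0.277631) = 0.2082.

0.2082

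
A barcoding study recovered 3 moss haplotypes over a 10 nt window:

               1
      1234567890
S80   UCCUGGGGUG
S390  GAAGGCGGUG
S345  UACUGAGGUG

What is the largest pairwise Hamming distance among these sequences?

5

Pairwise Hamming distances:
  S80 vs S390: 5
  S80 vs S345: 2
  S390 vs S345: 4
The largest is 5, between S80 and S390.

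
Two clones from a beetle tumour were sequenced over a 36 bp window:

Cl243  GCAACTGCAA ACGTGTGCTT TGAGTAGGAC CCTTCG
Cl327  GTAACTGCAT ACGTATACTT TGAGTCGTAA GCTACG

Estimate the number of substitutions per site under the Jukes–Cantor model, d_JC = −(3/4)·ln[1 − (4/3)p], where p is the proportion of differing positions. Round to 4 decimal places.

0.3041

Differing sites — 2:C/T; 10:A/T; 15:G/A; 17:G/A; 26:A/C; 28:G/T; 30:C/A; 31:C/G; 34:T/A.
p = 9/36 = 0.250000.
d = −0.75 · ln(1 − (4/3)·0.250000) = −0.75 · ln(0.666667) = −0.75 · (-0.405465) = 0.3041.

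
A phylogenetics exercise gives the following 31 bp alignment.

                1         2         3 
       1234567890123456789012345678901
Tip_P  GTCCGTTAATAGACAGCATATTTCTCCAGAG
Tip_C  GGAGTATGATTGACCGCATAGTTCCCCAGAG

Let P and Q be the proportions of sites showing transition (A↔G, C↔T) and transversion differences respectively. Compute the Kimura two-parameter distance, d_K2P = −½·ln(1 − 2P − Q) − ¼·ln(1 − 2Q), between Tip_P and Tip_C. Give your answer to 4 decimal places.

Differing sites — 2:T/G (Tv); 3:C/A (Tv); 4:C/G (Tv); 5:G/T (Tv); 6:T/A (Tv); 8:A/G (Ti); 11:A/T (Tv); 15:A/C (Tv); 21:T/G (Tv); 25:T/C (Ti).
Of the 10 differences, 2 transitions and 8 transversions over 31 sites: P = 2/31 = 0.064516, Q = 8/31 = 0.258065.
d = −0.5·ln(0.612903) − 0.25·ln(0.483870) = −0.5·(-0.489549) − 0.25·(-0.725939) = 0.4263.

0.4263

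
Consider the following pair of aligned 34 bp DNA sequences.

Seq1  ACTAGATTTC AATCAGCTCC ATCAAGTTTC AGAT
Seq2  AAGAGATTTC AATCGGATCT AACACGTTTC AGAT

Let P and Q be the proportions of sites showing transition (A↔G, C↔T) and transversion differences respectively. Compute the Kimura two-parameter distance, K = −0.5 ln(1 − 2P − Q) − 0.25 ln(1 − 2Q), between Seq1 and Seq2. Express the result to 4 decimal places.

The sequences differ at positions 2 (C/A, transversion), 3 (T/G, transversion), 15 (A/G, transition), 17 (C/A, transversion), 20 (C/T, transition), 22 (T/A, transversion), 25 (A/C, transversion).
Of the 7 differences, 2 transitions and 5 transversions over 34 sites: P = 2/34 = 0.058824, Q = 5/34 = 0.147059.
d = −0.5·ln(0.735293) − 0.25·ln(0.705882) = −0.5·(-0.307486) − 0.25·(-0.348307) = 0.2408.

0.2408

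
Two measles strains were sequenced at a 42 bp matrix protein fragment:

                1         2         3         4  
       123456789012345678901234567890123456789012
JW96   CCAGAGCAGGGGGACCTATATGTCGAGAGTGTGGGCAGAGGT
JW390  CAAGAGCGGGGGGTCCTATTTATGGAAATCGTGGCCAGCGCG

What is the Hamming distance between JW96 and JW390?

Differing sites — 2:C/A; 8:A/G; 14:A/T; 20:A/T; 22:G/A; 24:C/G; 27:G/A; 29:G/T; 30:T/C; 35:G/C; 39:A/C; 41:G/C; 42:T/G.
That gives 13 mismatches out of 42 aligned sites, so the Hamming distance is 13.

13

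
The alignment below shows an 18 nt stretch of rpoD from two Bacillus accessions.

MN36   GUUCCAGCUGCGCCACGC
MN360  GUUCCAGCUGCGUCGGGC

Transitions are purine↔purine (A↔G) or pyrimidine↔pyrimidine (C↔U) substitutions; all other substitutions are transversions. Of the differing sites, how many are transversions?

The sequences differ at positions 13 (C/U, transition), 15 (A/G, transition), 16 (C/G, transversion).
Of the 3 differences, 2 transitions and 1 transversion, so the answer is 1.

1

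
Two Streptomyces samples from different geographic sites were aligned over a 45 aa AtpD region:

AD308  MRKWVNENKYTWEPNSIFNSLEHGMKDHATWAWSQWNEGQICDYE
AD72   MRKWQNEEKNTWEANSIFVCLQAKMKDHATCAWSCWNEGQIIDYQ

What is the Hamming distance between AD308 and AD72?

Mismatches occur at site 5 (V/Q), site 8 (N/E), site 10 (Y/N), site 14 (P/A), site 19 (N/V), site 20 (S/C), site 22 (E/Q), site 23 (H/A), site 24 (G/K), site 31 (W/C), site 35 (Q/C), site 42 (C/I), site 45 (E/Q).
That gives 13 mismatches out of 45 aligned sites, so the Hamming distance is 13.

13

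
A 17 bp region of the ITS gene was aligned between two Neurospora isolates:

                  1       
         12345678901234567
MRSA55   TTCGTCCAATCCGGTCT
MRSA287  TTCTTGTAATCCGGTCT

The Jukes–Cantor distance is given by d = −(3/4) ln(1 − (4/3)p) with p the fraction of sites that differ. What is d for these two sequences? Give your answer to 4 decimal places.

Differing sites — 4:G/T; 6:C/G; 7:C/T.
p = 3/17 = 0.176471.
d = −0.75 · ln(1 − (4/3)·0.176471) = −0.75 · ln(0.764705) = −0.75 · (-0.268265) = 0.2012.

0.2012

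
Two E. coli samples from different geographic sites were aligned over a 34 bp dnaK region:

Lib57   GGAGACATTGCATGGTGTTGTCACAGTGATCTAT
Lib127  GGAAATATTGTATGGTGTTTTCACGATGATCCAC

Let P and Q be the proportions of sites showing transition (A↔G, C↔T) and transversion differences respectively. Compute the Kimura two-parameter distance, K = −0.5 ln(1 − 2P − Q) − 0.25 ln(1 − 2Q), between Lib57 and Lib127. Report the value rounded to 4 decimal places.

0.3061

The sequences differ at positions 4 (G/A, transition), 6 (C/T, transition), 11 (C/T, transition), 20 (G/T, transversion), 25 (A/G, transition), 26 (G/A, transition), 32 (T/C, transition), 34 (T/C, transition).
Of the 8 differences, 7 transitions and 1 transversion over 34 sites: P = 7/34 = 0.205882, Q = 1/34 = 0.029412.
d = −0.5·ln(0.558824) − 0.25·ln(0.941176) = −0.5·(-0.581921) − 0.25·(-0.060625) = 0.3061.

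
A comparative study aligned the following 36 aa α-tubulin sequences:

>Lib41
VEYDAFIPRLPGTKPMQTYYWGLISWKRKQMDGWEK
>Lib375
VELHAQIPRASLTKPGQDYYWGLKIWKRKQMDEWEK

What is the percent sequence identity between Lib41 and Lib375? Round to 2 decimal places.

69.44%

Differing sites — 3:Y/L; 4:D/H; 6:F/Q; 10:L/A; 11:P/S; 12:G/L; 16:M/G; 18:T/D; 24:I/K; 25:S/I; 33:G/E.
25 of the 36 sites match, so the percent identity is 25/36 × 100 = 69.44%.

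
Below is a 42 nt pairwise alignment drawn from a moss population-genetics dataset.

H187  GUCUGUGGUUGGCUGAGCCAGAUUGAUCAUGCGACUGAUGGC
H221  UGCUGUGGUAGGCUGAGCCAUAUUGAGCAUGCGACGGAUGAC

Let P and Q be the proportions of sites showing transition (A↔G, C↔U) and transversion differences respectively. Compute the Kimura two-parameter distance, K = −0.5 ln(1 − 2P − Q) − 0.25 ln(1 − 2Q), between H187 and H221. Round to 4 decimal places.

Mismatches occur at site 1 (G↔U, transversion), site 2 (U↔G, transversion), site 10 (U↔A, transversion), site 21 (G↔U, transversion), site 27 (U↔G, transversion), site 36 (U↔G, transversion), site 41 (G↔A, transition).
Of the 7 differences, 1 transition and 6 transversions over 42 sites: P = 1/42 = 0.023810, Q = 6/42 = 0.142857.
d = −0.5·ln(0.809523) − 0.25·ln(0.714286) = −0.5·(-0.211310) − 0.25·(-0.336472) = 0.1898.

0.1898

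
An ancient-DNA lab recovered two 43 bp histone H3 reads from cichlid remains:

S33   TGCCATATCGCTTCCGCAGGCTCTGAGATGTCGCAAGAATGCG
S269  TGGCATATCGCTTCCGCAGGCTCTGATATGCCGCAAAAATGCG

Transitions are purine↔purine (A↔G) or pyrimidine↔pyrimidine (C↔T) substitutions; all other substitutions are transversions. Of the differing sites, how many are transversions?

2

Differing sites — 3:C/G (Tv); 27:G/T (Tv); 31:T/C (Ti); 37:G/A (Ti).
Of the 4 differences, 2 transitions and 2 transversions, so the answer is 2.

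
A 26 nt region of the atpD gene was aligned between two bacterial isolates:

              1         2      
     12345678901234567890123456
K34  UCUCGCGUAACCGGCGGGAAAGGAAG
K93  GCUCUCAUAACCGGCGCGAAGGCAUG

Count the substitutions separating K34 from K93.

Differing sites — 1:U/G; 5:G/U; 7:G/A; 17:G/C; 21:A/G; 23:G/C; 25:A/U.
That gives 7 mismatches out of 26 aligned sites, so the Hamming distance is 7.

7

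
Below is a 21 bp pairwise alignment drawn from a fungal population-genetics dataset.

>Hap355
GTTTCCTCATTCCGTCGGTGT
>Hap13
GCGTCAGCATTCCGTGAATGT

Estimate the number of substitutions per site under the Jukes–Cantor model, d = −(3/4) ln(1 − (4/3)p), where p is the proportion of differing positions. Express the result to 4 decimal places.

The sequences differ at positions 2 (T/C), 3 (T/G), 6 (C/A), 7 (T/G), 16 (C/G), 17 (G/A), 18 (G/A).
p = 7/21 = 0.333333.
d = −0.75 · ln(1 − (4/3)·0.333333) = −0.75 · ln(0.555556) = −0.75 · (-0.587786) = 0.4408.

0.4408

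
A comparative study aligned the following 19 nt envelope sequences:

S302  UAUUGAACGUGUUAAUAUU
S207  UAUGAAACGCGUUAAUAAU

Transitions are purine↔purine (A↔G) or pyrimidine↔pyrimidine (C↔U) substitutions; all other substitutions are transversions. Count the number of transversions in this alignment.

2

The sequences differ at positions 4 (U/G, transversion), 5 (G/A, transition), 10 (U/C, transition), 18 (U/A, transversion).
Of the 4 differences, 2 transitions and 2 transversions, so the answer is 2.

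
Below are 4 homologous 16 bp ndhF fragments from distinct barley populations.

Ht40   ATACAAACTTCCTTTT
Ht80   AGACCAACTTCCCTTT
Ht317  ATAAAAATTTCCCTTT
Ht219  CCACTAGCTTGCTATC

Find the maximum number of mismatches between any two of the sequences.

Pairwise Hamming distances:
  Ht40 vs Ht80: 3
  Ht40 vs Ht317: 3
  Ht40 vs Ht219: 7
  Ht80 vs Ht317: 4
  Ht80 vs Ht219: 8
  Ht317 vs Ht219: 10
The largest is 10, between Ht317 and Ht219.

10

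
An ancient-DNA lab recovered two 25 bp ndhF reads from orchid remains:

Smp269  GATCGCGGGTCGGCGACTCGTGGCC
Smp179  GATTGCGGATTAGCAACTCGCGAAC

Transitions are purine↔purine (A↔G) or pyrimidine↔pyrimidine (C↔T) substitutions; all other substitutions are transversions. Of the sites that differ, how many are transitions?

The sequences differ at positions 4 (C/T, transition), 9 (G/A, transition), 11 (C/T, transition), 12 (G/A, transition), 15 (G/A, transition), 21 (T/C, transition), 23 (G/A, transition), 24 (C/A, transversion).
Of the 8 differences, 7 transitions and 1 transversion, so the answer is 7.

7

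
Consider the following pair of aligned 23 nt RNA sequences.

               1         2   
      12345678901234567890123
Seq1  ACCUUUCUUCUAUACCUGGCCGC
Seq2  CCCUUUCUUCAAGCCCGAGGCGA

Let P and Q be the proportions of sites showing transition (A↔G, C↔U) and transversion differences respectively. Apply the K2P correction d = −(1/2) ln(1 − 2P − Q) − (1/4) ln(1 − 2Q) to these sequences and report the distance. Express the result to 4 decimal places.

0.4828

The sequences differ at positions 1 (A/C, transversion), 11 (U/A, transversion), 13 (U/G, transversion), 14 (A/C, transversion), 17 (U/G, transversion), 18 (G/A, transition), 20 (C/G, transversion), 23 (C/A, transversion).
Of the 8 differences, 1 transition and 7 transversions over 23 sites: P = 1/23 = 0.043478, Q = 7/23 = 0.304348.
d = −0.5·ln(0.608696) − 0.25·ln(0.391304) = −0.5·(-0.496436) − 0.25·(-0.938271) = 0.4828.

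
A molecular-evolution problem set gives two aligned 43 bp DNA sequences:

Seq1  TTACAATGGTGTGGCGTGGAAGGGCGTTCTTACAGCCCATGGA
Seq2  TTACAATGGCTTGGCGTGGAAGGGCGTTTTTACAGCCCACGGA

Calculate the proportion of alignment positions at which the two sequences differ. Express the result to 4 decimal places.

Differing sites — 10:T/C; 11:G/T; 29:C/T; 40:T/C.
There are 4 differences over 43 sites, so p = 4/43 = 0.0930.

0.0930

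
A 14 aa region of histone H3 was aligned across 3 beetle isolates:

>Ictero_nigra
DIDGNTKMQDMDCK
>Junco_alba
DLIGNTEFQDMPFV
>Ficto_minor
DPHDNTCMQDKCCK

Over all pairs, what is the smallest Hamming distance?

Pairwise Hamming distances:
  Ictero_nigra vs Junco_alba: 7
  Ictero_nigra vs Ficto_minor: 6
  Junco_alba vs Ficto_minor: 9
The smallest is 6, between Ictero_nigra and Ficto_minor.

6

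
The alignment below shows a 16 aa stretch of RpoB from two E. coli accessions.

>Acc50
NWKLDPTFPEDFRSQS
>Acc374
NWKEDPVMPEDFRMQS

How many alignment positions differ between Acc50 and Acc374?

4

Differing sites — 4:L/E; 7:T/V; 8:F/M; 14:S/M.
That gives 4 mismatches out of 16 aligned sites, so the Hamming distance is 4.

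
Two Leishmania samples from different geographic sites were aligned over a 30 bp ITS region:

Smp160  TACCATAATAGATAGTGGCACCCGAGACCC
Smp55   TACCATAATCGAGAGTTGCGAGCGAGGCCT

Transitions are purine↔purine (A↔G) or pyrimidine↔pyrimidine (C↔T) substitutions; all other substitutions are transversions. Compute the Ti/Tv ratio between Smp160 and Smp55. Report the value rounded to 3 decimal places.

0.600

Mismatches occur at site 10 (A↔C, transversion), site 13 (T↔G, transversion), site 17 (G↔T, transversion), site 20 (A↔G, transition), site 21 (C↔A, transversion), site 22 (C↔G, transversion), site 27 (A↔G, transition), site 30 (C↔T, transition).
Of the 8 differences, 3 transitions and 5 transversions, so Ti/Tv = 3/5 = 0.600.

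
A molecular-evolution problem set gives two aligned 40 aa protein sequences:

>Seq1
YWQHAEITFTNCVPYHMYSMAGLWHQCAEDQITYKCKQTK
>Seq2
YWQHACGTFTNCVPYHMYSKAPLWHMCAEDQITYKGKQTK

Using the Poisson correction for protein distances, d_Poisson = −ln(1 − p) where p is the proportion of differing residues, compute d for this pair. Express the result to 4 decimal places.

Differing sites — 6:E/C; 7:I/G; 20:M/K; 22:G/P; 26:Q/M; 36:C/G.
p = 6/40 = 0.150000.
d = −ln(1 − 0.150000) = −ln(0.850000) = 0.1625.

0.1625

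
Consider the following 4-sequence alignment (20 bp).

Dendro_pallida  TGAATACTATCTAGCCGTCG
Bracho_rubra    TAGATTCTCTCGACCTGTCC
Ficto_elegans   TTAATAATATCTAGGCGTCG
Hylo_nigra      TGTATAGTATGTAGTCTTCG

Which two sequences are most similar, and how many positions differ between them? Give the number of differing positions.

3

Pairwise Hamming distances:
  Dendro_pallida vs Bracho_rubra: 8
  Dendro_pallida vs Ficto_elegans: 3
  Dendro_pallida vs Hylo_nigra: 5
  Bracho_rubra vs Ficto_elegans: 10
  Bracho_rubra vs Hylo_nigra: 12
  Ficto_elegans vs Hylo_nigra: 6
The smallest is 3, between Dendro_pallida and Ficto_elegans.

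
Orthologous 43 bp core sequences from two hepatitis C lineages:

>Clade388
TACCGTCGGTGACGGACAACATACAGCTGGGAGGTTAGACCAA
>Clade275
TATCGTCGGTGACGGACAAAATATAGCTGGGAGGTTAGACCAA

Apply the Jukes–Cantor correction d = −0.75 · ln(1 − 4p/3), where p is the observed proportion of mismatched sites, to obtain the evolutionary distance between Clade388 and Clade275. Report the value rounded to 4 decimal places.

0.0732

The sequences differ at positions 3 (C/T), 20 (C/A), 24 (C/T).
p = 3/43 = 0.069767.
d = −0.75 · ln(1 − (4/3)·0.069767) = −0.75 · ln(0.906977) = −0.75 · (-0.097638) = 0.0732.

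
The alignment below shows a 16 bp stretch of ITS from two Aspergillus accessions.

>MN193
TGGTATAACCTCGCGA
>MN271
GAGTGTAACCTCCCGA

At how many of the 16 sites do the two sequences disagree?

4

The sequences differ at positions 1 (T/G), 2 (G/A), 5 (A/G), 13 (G/C).
That gives 4 mismatches out of 16 aligned sites, so the Hamming distance is 4.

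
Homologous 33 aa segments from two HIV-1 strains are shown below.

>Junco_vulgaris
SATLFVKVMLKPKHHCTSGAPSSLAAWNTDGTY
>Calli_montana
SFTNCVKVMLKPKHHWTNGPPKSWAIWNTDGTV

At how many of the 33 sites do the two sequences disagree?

10

The sequences differ at positions 2 (A/F), 4 (L/N), 5 (F/C), 16 (C/W), 18 (S/N), 20 (A/P), 22 (S/K), 24 (L/W), 26 (A/I), 33 (Y/V).
That gives 10 mismatches out of 33 aligned sites, so the Hamming distance is 10.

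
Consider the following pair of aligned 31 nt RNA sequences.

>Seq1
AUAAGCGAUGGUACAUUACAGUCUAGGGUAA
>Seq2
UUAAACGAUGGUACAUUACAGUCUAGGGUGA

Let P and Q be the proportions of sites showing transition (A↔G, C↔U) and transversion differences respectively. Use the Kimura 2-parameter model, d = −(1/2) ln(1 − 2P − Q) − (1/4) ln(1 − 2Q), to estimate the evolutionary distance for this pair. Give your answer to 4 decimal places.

0.1046

Mismatches occur at site 1 (A↔U, transversion), site 5 (G↔A, transition), site 30 (A↔G, transition).
Of the 3 differences, 2 transitions and 1 transversion over 31 sites: P = 2/31 = 0.064516, Q = 1/31 = 0.032258.
d = −0.5·ln(0.838710) − 0.25·ln(0.935484) = −0.5·(-0.175890) − 0.25·(-0.066691) = 0.1046.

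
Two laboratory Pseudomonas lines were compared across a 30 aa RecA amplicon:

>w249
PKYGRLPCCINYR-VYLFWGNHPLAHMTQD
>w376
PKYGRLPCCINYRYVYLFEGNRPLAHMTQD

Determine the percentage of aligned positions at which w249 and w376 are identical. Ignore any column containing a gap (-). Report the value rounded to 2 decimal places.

Excluding the 1 gap column leaves 29 comparable sites.
Differing sites — 19:W/E; 22:H/R.
27 of the 29 comparable sites match, so the percent identity is 27/29 × 100 = 93.10%.

93.10%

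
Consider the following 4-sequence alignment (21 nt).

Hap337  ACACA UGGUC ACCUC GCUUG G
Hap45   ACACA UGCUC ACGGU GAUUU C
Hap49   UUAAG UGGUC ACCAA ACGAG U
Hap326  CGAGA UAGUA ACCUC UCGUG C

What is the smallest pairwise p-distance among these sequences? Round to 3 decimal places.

Pairwise Hamming distances:
  Hap337 vs Hap45: 7
  Hap337 vs Hap49: 10
  Hap337 vs Hap326: 8
  Hap45 vs Hap49: 14
  Hap45 vs Hap326: 13
  Hap49 vs Hap326: 11
The smallest is 7 mismatches, between Hap337 and Hap45; p = 7/21 = 0.333.

0.333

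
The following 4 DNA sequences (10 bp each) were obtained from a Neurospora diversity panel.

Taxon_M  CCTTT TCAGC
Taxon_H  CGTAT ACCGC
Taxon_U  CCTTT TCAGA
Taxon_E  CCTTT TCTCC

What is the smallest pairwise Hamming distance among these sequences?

Pairwise Hamming distances:
  Taxon_M vs Taxon_H: 4
  Taxon_M vs Taxon_U: 1
  Taxon_M vs Taxon_E: 2
  Taxon_H vs Taxon_U: 5
  Taxon_H vs Taxon_E: 5
  Taxon_U vs Taxon_E: 3
The smallest is 1, between Taxon_M and Taxon_U.

1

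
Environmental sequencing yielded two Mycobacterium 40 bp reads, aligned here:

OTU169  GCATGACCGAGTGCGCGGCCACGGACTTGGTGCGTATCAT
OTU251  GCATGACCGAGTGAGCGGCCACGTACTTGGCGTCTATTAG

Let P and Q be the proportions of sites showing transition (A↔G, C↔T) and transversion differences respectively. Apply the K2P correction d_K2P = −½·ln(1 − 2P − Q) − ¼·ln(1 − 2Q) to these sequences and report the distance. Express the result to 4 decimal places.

Mismatches occur at site 14 (C↔A, transversion), site 24 (G↔T, transversion), site 31 (T↔C, transition), site 33 (C↔T, transition), site 34 (G↔C, transversion), site 38 (C↔T, transition), site 40 (T↔G, transversion).
Of the 7 differences, 3 transitions and 4 transversions over 40 sites: P = 3/40 = 0.075000, Q = 4/40 = 0.100000.
d = −0.5·ln(0.750000) − 0.25·ln(0.800000) = −0.5·(-0.287682) − 0.25·(-0.223144) = 0.1996.

0.1996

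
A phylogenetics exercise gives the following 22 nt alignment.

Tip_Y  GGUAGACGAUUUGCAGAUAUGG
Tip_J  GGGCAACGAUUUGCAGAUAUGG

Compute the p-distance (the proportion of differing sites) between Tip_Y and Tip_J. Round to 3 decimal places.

0.136

The sequences differ at positions 3 (U/G), 4 (A/C), 5 (G/A).
There are 3 differences over 22 sites, so p = 3/22 = 0.136.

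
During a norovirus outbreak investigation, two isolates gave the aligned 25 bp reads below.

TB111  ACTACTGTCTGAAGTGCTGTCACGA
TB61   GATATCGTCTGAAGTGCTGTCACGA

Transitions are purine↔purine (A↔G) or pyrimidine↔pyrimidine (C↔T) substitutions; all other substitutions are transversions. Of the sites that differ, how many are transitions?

The sequences differ at positions 1 (A/G, transition), 2 (C/A, transversion), 5 (C/T, transition), 6 (T/C, transition).
Of the 4 differences, 3 transitions and 1 transversion, so the answer is 3.

3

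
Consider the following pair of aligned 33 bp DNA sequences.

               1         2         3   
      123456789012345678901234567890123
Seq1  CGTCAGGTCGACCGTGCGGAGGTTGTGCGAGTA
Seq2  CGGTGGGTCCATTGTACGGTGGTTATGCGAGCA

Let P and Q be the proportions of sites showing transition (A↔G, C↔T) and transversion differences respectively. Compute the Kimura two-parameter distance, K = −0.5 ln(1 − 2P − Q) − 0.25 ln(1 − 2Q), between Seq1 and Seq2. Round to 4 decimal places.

0.4121

Differing sites — 3:T/G (Tv); 4:C/T (Ti); 5:A/G (Ti); 10:G/C (Tv); 12:C/T (Ti); 13:C/T (Ti); 16:G/A (Ti); 20:A/T (Tv); 25:G/A (Ti); 32:T/C (Ti).
Of the 10 differences, 7 transitions and 3 transversions over 33 sites: P = 7/33 = 0.212121, Q = 3/33 = 0.090909.
d = −0.5·ln(0.484849) − 0.25·ln(0.818182) = −0.5·(-0.723918) − 0.25·(-0.200670) = 0.4121.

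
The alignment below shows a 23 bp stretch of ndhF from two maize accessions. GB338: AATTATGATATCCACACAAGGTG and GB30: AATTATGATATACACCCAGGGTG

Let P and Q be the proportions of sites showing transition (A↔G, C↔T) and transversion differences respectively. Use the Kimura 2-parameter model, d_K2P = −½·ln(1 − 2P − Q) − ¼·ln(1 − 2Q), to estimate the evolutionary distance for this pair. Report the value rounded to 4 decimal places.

0.1433

The sequences differ at positions 12 (C/A, transversion), 16 (A/C, transversion), 19 (A/G, transition).
Of the 3 differences, 1 transition and 2 transversions over 23 sites: P = 1/23 = 0.043478, Q = 2/23 = 0.086957.
d = −0.5·ln(0.826087) − 0.25·ln(0.826086) = −0.5·(-0.191055) − 0.25·(-0.191056) = 0.1433.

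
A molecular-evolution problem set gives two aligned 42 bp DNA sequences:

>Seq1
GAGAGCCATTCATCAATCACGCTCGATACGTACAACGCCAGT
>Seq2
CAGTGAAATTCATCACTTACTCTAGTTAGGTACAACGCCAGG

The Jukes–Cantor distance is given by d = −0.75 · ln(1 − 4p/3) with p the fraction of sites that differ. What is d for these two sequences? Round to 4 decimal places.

Mismatches occur at site 1 (G→C), site 4 (A→T), site 6 (C→A), site 7 (C→A), site 16 (A→C), site 18 (C→T), site 21 (G→T), site 24 (C→A), site 26 (A→T), site 29 (C→G), site 42 (T→G).
p = 11/42 = 0.261905.
d = −0.75 · ln(1 − (4/3)·0.261905) = −0.75 · ln(0.650793) = −0.75 · (-0.429564) = 0.3222.

0.3222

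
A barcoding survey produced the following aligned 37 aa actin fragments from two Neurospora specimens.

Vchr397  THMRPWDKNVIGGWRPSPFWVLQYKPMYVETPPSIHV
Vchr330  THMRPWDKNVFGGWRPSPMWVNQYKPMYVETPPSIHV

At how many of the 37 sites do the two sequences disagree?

3

The sequences differ at positions 11 (I/F), 19 (F/M), 22 (L/N).
That gives 3 mismatches out of 37 aligned sites, so the Hamming distance is 3.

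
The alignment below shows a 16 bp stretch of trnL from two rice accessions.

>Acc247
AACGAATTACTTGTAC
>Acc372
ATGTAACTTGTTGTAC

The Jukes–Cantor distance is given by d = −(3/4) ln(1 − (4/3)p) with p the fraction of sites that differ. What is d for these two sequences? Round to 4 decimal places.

Mismatches occur at site 2 (A→T), site 3 (C→G), site 4 (G→T), site 7 (T→C), site 9 (A→T), site 10 (C→G).
p = 6/16 = 0.375000.
d = −0.75 · ln(1 − (4/3)·0.375000) = −0.75 · ln(0.500000) = −0.75 · (-0.693147) = 0.5199.

0.5199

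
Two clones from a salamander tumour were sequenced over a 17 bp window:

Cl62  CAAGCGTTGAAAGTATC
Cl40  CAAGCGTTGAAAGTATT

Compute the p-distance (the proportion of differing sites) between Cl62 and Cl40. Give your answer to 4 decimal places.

Differing sites — 17:C/T.
There are 1 differences over 17 sites, so p = 1/17 = 0.0588.

0.0588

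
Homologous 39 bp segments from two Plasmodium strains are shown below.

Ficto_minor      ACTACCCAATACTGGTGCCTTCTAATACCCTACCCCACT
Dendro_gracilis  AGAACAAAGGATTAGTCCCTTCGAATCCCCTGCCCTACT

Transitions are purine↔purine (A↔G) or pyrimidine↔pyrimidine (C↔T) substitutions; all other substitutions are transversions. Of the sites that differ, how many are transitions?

5

Mismatches occur at site 2 (C→G, transversion), site 3 (T→A, transversion), site 6 (C→A, transversion), site 7 (C→A, transversion), site 9 (A→G, transition), site 10 (T→G, transversion), site 12 (C→T, transition), site 14 (G→A, transition), site 17 (G→C, transversion), site 23 (T→G, transversion), site 27 (A→C, transversion), site 32 (A→G, transition), site 36 (C→T, transition).
Of the 13 differences, 5 transitions and 8 transversions, so the answer is 5.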